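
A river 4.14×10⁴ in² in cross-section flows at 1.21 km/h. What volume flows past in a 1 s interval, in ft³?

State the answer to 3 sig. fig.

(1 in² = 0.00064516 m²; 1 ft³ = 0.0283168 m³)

1.21 km/h × (1/3.6) = 0.336111 m/s
4.14×10⁴ in² × 0.00064516 = 26.7096 m²
V = v × A × t = 0.336111 m/s × 26.7096 m² × 1 s = 8.97739 m³
8.97739 m³ ÷ (0.0283168 m³/ft³) = 317.034 ft³

317 ft³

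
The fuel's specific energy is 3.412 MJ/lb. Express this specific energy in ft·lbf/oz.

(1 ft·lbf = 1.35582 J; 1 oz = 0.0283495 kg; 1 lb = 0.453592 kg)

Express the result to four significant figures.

3.412 MJ/lb × 1000000 J/MJ ÷ 0.453592 kg/lb = 7.52218×10⁶ J/kg
7.52218×10⁶ J/kg ÷ 1.35582 J/ft·lbf × 0.0283495 kg/oz = 157285 ft·lbf/oz

1.573×10⁵ ft·lbf/oz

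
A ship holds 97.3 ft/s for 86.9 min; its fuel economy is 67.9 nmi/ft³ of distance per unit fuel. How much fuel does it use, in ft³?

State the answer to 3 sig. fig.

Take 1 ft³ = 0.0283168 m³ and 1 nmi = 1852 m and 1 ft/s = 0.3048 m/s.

1.23 ft³

97.3 ft/s → 29.657 m/s
86.9 min → 5214 s
d = v × t = 29.657 × 5214 = 154632 m
67.9 nmi/ft³ → 4.44085×10⁶ m/m³
V = d / (distance per unit fuel) = 154632 / 4.44085×10⁶ = 0.0348204 m³
In ft³: 0.0348204 / 0.0283168 = 1.22967 ft³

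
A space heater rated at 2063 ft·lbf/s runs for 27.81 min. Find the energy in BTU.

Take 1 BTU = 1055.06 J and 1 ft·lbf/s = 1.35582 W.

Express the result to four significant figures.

4424 BTU

2063 ft·lbf/s × 1.35582 = 2797.06 W
27.81 min × 60 = 1668.6 s
E = P × t = 2797.06 W × 1668.6 s = 4.66717×10⁶ J
4.66717×10⁶ J ÷ (1055.06 J/BTU) = 4423.61 BTU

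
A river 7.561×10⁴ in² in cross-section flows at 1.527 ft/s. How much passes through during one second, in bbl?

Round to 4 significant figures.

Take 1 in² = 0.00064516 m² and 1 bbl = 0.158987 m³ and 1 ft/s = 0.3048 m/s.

1.527 ft/s × 0.3048 = 0.46543 m/s
7.561×10⁴ in² × 0.00064516 = 48.7805 m²
V = v × A × t = 0.46543 m/s × 48.7805 m² × 1 s = 22.7039 m³
22.7039 m³ ÷ (0.158987 m³/bbl) = 142.803 bbl

142.8 bbl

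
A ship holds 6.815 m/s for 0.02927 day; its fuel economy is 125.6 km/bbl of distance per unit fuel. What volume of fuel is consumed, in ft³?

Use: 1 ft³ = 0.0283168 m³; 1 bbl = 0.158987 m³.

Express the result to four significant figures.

0.02927 day → 2528.93 s
d = v × t = 6.815 × 2528.93 = 17234.7 m
125.6 km/bbl → 790002 m/m³
V = d / (distance per unit fuel) = 17234.7 / 790002 = 0.021816 m³
In ft³: 0.021816 / 0.0283168 = 0.770426 ft³

0.7704 ft³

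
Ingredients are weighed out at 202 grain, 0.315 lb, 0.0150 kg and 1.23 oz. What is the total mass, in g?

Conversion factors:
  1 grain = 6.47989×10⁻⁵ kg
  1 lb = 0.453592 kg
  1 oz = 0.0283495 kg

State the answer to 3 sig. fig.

202 grain × 6.47989×10⁻⁵ → 0.0130894 kg
0.315 lb × 0.453592 → 0.142881 kg
0.0150 kg (already kg)
1.23 oz × 0.0283495 → 0.0348699 kg
Combined: 0.0130894 + 0.142881 + 0.015 + 0.0348699 = 0.20584 kg
In g: 0.20584 / 0.001 = 205.84 g

206 g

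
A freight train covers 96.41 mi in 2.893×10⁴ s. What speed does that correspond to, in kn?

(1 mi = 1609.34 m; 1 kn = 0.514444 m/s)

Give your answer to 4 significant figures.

96.41 mi × 1609.34 = 155156 m
v = d / t = 155156 m / 28930 s = 5.36315 m/s
5.36315 m/s ÷ (0.514444 m/s/kn) = 10.4251 kn

10.43 kn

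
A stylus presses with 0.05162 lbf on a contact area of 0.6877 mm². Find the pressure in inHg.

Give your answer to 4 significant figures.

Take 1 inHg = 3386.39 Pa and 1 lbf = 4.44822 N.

98.60 inHg

0.05162 lbf × 4.44822 → 0.229617 N
0.6877 mm² × 10⁻⁶ → 6.877×10⁻⁷ m²
P = F / A = 0.229617 N / 6.877×10⁻⁷ m² = 333891 Pa
333891 Pa ÷ (3386.39 Pa/inHg) = 98.5979 inHg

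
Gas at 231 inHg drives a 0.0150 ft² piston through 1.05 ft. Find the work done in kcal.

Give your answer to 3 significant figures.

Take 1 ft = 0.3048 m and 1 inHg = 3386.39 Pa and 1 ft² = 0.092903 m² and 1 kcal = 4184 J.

0.0834 kcal

231 inHg → 782256 Pa
0.0150 ft² → 0.00139354 m²
F = P × A = 782256 × 0.00139354 = 1090.11 N
1.05 ft → 0.32004 m
W = F × d = 1090.11 × 0.32004 = 348.879 J
In kcal: 348.879 / 4184 = 0.0833841 kcal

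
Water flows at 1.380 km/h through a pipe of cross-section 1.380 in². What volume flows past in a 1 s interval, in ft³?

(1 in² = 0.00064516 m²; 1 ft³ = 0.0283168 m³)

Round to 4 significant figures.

0.01205 ft³

1.380 km/h × (1/3.6) → 0.383333 m/s
1.380 in² × 0.00064516 → 8.90321×10⁻⁴ m²
V = v × A × t = 0.383333 m/s × 8.90321×10⁻⁴ m² × 1 s = 3.41289×10⁻⁴ m³
3.41289×10⁻⁴ m³ ÷ (0.0283168 m³/ft³) = 0.0120525 ft³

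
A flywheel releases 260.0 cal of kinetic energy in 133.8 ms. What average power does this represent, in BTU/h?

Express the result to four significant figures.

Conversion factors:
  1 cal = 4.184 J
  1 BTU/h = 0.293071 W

2.774×10⁴ BTU/h

260.0 cal × 4.184 = 1087.84 J
133.8 ms × 0.001 = 0.1338 s
P = E / t = 1087.84 J / 0.1338 s = 8130.34 W
8130.34 W ÷ (0.293071 W/BTU/h) = 27741.9 BTU/h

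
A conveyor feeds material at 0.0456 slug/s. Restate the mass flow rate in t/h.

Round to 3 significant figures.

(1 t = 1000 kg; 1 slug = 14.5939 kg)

0.0456 slug/s × 14.5939 kg/slug = 0.665482 kg/s
0.665482 kg/s ÷ 1000 kg/t × 3600 s/h = 2.39574 t/h

2.40 t/h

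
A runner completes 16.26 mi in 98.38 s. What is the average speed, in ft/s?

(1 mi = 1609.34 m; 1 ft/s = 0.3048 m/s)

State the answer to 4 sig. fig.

16.26 mi × 1609.34 → 26167.9 m
v = d / t = 26167.9 m / 98.38 s = 265.988 m/s
265.988 m/s ÷ (0.3048 m/s/ft/s) = 872.664 ft/s

872.7 ft/s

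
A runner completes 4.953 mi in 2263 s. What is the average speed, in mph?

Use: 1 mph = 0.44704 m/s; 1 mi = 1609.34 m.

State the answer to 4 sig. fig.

4.953 mi × 1609.34 → 7971.06 m
v = d / t = 7971.06 m / 2263 s = 3.52234 m/s
3.52234 m/s ÷ (0.44704 m/s/mph) = 7.87925 mph

7.879 mph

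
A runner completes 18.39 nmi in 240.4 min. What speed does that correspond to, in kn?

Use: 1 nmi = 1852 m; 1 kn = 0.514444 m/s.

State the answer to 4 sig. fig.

18.39 nmi × 1852 → 34058.3 m
240.4 min × 60 → 14424 s
v = d / t = 34058.3 m / 14424 s = 2.36122 m/s
2.36122 m/s ÷ (0.514444 m/s/kn) = 4.58985 kn

4.590 kn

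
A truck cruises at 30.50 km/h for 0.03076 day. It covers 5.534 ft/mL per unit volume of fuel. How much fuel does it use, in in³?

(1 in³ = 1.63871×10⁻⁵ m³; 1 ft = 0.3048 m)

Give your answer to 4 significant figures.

30.50 km/h → 8.47222 m/s
0.03076 day → 2657.66 s
d = v × t = 8.47222 × 2657.66 = 22516.3 m
5.534 ft/mL → 1.68676×10⁶ m/m³
V = d / (distance per unit fuel) = 22516.3 / 1.68676×10⁶ = 0.0133488 m³
In in³: 0.0133488 / 1.63871×10⁻⁵ = 814.592 in³

814.6 in³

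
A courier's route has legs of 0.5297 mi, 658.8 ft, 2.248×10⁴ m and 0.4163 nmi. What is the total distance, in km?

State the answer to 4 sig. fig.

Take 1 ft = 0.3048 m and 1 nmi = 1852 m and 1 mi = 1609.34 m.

0.5297 mi × 1609.34 → 852.467 m
658.8 ft × 0.3048 → 200.802 m
2.248×10⁴ m (already m)
0.4163 nmi × 1852 → 770.988 m
Total: 852.467 + 200.802 + 22480 + 770.988 = 24304.3 m
In km: 24304.3 / 1000 = 24.3043 km

24.30 km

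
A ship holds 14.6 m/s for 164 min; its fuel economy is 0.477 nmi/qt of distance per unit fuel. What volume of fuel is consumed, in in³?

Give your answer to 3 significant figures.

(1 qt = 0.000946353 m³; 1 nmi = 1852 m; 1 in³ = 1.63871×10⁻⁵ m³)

9390 in³

164 min → 9840 s
d = v × t = 14.6 × 9840 = 143664 m
0.477 nmi/qt → 933483 m/m³
V = d / (distance per unit fuel) = 143664 / 933483 = 0.153901 m³
In in³: 0.153901 / 1.63871×10⁻⁵ = 9391.59 in³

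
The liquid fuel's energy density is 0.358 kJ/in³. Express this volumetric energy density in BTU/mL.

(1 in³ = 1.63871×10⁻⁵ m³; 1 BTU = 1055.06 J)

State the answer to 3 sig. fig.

0.0207 BTU/mL

0.358 kJ/in³ × 1000 J/kJ ÷ 1.63871×10⁻⁵ m³/in³ = 2.18465×10⁷ J/m³
2.18465×10⁷ J/m³ ÷ 1055.06 J/BTU × 10⁻⁶ m³/mL = 0.0207064 BTU/mL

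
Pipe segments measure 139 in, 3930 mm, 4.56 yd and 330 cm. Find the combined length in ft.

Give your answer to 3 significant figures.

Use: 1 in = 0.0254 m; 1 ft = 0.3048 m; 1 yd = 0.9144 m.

139 in × 0.0254 → 3.5306 m
3930 mm × 0.001 → 3.93 m
4.56 yd × 0.9144 → 4.16966 m
330 cm × 0.01 → 3.3 m
Combined: 3.5306 + 3.93 + 4.16966 + 3.3 = 14.9303 m
In ft: 14.9303 / 0.3048 = 48.9839 ft

49.0 ft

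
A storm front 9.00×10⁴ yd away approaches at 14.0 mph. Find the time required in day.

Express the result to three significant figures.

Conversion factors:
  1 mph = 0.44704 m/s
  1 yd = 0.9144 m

0.152 day

9.00×10⁴ yd × 0.9144 = 82296 m
14.0 mph × 0.44704 = 6.25856 m/s
t = d / v = 82296 m / 6.25856 m/s = 13149.4 s
13149.4 s ÷ (86400 s/day) = 0.152192 day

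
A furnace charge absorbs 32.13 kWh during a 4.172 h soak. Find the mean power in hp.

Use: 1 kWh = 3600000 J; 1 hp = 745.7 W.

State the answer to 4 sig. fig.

32.13 kWh × 3600000 = 1.15668×10⁸ J
4.172 h × 3600 = 15019.2 s
P = E / t = 1.15668×10⁸ J / 15019.2 s = 7701.34 W
7701.34 W ÷ (745.7 W/hp) = 10.3277 hp

10.33 hp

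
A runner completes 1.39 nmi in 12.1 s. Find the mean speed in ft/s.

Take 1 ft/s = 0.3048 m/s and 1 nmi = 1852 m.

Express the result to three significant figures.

698 ft/s

1.39 nmi × 1852 → 2574.28 m
v = d / t = 2574.28 m / 12.1 s = 212.75 m/s
212.75 m/s ÷ (0.3048 m/s/ft/s) = 697.999 ft/s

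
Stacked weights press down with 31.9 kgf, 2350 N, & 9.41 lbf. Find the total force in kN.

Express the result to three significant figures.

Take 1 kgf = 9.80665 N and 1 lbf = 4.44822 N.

2.70 kN

31.9 kgf × 9.80665 → 312.832 N
2350 N (already N)
9.41 lbf × 4.44822 → 41.8578 N
Total: 312.832 + 2350 + 41.8578 = 2704.69 N
In kN: 2704.69 / 1000 = 2.70469 kN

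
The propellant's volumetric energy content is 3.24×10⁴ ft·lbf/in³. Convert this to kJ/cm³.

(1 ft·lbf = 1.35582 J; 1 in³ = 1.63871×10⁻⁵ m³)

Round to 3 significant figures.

2.68 kJ/cm³

3.24×10⁴ ft·lbf/in³ × 1.35582 J/ft·lbf ÷ 1.63871×10⁻⁵ m³/in³ = 2.68068×10⁹ J/m³
2.68068×10⁹ J/m³ ÷ 1000 J/kJ × 10⁻⁶ m³/cm³ = 2.68068 kJ/cm³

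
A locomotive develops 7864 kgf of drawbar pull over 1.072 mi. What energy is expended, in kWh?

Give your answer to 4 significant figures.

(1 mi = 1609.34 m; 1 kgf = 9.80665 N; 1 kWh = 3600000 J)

7864 kgf × 9.80665 = 77119.5 N
1.072 mi × 1609.34 = 1725.21 m
W = F × d = 77119.5 N × 1725.21 m = 1.33047×10⁸ J
1.33047×10⁸ J ÷ (3600000 J/kWh) = 36.9575 kWh

36.96 kWh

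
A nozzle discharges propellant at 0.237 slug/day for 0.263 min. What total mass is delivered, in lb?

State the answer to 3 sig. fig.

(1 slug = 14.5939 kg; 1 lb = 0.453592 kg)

0.00139 lb

0.237 slug/day → 4.00319×10⁻⁵ kg/s
0.263 min → 15.78 s
m = ṁ × t = 4.00319×10⁻⁵ × 15.78 = 6.31703×10⁻⁴ kg
In lb: 6.31703×10⁻⁴ / 0.453592 = 0.00139267 lb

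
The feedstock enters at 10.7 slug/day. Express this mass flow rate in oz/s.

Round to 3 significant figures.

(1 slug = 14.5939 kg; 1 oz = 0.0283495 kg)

10.7 slug/day × 14.5939 kg/slug ÷ 86400 s/day = 0.00180735 kg/s
0.00180735 kg/s ÷ 0.0283495 kg/oz = 0.0637524 oz/s

0.0638 oz/s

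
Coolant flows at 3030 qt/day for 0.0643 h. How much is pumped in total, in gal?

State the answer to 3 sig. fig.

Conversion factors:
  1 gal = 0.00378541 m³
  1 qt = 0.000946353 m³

2.03 gal

3030 qt/day → 3.31881×10⁻⁵ m³/s
0.0643 h → 231.48 s
V = Q × t = 3.31881×10⁻⁵ × 231.48 = 0.00768238 m³
In gal: 0.00768238 / 0.00378541 = 2.02947 gal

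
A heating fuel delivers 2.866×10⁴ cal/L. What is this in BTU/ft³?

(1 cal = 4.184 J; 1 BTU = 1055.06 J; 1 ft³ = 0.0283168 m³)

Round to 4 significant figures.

2.866×10⁴ cal/L × 4.184 J/cal ÷ 0.001 m³/L = 1.19913×10⁸ J/m³
1.19913×10⁸ J/m³ ÷ 1055.06 J/BTU × 0.0283168 m³/ft³ = 3218.35 BTU/ft³

3218 BTU/ft³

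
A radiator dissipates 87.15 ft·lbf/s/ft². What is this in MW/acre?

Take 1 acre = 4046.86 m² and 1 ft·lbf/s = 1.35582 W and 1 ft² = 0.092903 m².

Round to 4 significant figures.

5.147 MW/acre

87.15 ft·lbf/s/ft² × 1.35582 W/ft·lbf/s ÷ 0.092903 m²/ft² = 1271.86 W/m²
1271.86 W/m² ÷ 1000000 W/MW × 4046.86 m²/acre = 5.14704 MW/acre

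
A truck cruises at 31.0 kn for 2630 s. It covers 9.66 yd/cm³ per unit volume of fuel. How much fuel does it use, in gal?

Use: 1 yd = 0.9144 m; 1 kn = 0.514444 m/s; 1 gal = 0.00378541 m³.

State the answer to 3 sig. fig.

31.0 kn → 15.9478 m/s
d = v × t = 15.9478 × 2630 = 41942.7 m
9.66 yd/cm³ → 8.8331×10⁶ m/m³
V = d / (distance per unit fuel) = 41942.7 / 8.8331×10⁶ = 0.00474836 m³
In gal: 0.00474836 / 0.00378541 = 1.25438 gal

1.25 gal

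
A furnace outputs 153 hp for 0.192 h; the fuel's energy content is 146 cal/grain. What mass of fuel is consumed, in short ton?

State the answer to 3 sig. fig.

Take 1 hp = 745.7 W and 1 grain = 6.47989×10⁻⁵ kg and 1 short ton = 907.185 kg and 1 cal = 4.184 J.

153 hp → 114092 W
0.192 h → 691.2 s
E = P × t = 114092 × 691.2 = 7.88604×10⁷ J
146 cal/grain → 9.42707×10⁶ J/kg
m = E / e_s = 7.88604×10⁷ / 9.42707×10⁶ = 8.36531 kg
In short ton: 8.36531 / 907.185 = 0.00922117 short ton

0.00922 short ton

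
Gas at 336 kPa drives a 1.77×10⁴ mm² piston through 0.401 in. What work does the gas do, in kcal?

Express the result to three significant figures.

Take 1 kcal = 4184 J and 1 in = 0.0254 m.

336 kPa → 336000 Pa
1.77×10⁴ mm² → 0.0177 m²
F = P × A = 336000 × 0.0177 = 5947.2 N
0.401 in → 0.0101854 m
W = F × d = 5947.2 × 0.0101854 = 60.5746 J
In kcal: 60.5746 / 4184 = 0.0144777 kcal

0.0145 kcal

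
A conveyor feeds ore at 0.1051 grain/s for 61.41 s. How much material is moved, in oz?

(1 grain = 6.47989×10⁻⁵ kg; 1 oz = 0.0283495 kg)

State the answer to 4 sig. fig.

0.1051 grain/s → 6.81036×10⁻⁶ kg/s
m = ṁ × t = 6.81036×10⁻⁶ × 61.41 = 4.18224×10⁻⁴ kg
In oz: 4.18224×10⁻⁴ / 0.0283495 = 0.0147524 oz

0.01475 oz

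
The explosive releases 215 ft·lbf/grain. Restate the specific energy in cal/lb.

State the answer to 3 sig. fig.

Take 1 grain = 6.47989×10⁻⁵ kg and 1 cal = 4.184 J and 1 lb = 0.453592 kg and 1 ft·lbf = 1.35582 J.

215 ft·lbf/grain × 1.35582 J/ft·lbf ÷ 6.47989×10⁻⁵ kg/grain = 4.49855×10⁶ J/kg
4.49855×10⁶ J/kg ÷ 4.184 J/cal × 0.453592 kg/lb = 487693 cal/lb

4.88×10⁵ cal/lb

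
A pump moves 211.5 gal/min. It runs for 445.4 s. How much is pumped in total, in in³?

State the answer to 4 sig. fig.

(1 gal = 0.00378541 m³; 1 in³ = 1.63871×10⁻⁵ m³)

211.5 gal/min → 0.0133436 m³/s
V = Q × t = 0.0133436 × 445.4 = 5.94324 m³
In in³: 5.94324 / 1.63871×10⁻⁵ = 362678 in³

3.627×10⁵ in³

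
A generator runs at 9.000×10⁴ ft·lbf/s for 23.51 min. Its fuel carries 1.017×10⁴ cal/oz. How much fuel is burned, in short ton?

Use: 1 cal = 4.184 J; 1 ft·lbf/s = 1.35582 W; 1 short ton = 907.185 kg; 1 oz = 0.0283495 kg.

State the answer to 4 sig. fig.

9.000×10⁴ ft·lbf/s → 122024 W
23.51 min → 1410.6 s
E = P × t = 122024 × 1410.6 = 1.72127×10⁸ J
1.017×10⁴ cal/oz → 1.50095×10⁶ J/kg
m = E / e_s = 1.72127×10⁸ / 1.50095×10⁶ = 114.679 kg
In short ton: 114.679 / 907.185 = 0.126412 short ton

0.1264 short ton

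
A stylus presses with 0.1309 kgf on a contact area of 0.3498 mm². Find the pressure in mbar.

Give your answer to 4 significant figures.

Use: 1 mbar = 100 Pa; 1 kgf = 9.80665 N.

0.1309 kgf × 9.80665 = 1.28369 N
0.3498 mm² × 10⁻⁶ = 3.498×10⁻⁷ m²
P = F / A = 1.28369 N / 3.498×10⁻⁷ m² = 3.66978×10⁶ Pa
3.66978×10⁶ Pa ÷ (100 Pa/mbar) = 36697.8 mbar

3.670×10⁴ mbar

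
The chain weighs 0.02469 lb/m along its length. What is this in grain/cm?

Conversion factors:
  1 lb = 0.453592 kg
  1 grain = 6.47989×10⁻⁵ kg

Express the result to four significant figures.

1.728 grain/cm

0.02469 lb/m × 0.453592 kg/lb = 0.0111992 kg/m
0.0111992 kg/m ÷ 6.47989×10⁻⁵ kg/grain × 0.01 m/cm = 1.7283 grain/cm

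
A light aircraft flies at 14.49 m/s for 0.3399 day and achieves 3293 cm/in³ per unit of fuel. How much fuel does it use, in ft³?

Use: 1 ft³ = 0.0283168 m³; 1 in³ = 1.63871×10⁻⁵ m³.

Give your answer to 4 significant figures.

0.3399 day → 29367.4 s
d = v × t = 14.49 × 29367.4 = 425534 m
3293 cm/in³ → 2.00951×10⁶ m/m³
V = d / (distance per unit fuel) = 425534 / 2.00951×10⁶ = 0.21176 m³
In ft³: 0.21176 / 0.0283168 = 7.47825 ft³

7.478 ft³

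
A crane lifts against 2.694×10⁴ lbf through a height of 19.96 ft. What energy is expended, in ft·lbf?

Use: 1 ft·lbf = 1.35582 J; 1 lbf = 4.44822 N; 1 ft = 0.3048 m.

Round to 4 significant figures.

5.377×10⁵ ft·lbf

2.694×10⁴ lbf × 4.44822 = 119835 N
19.96 ft × 0.3048 = 6.08381 m
W = F × d = 119835 N × 6.08381 m = 729053 J
729053 J ÷ (1.35582 J/ft·lbf) = 537721 ft·lbf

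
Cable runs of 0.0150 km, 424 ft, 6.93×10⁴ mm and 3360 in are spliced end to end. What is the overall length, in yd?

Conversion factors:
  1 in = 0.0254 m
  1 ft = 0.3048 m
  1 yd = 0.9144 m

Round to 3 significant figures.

0.0150 km × 1000 = 15 m
424 ft × 0.3048 = 129.235 m
6.93×10⁴ mm × 0.001 = 69.3 m
3360 in × 0.0254 = 85.344 m
Sum: 15 + 129.235 + 69.3 + 85.344 = 298.879 m
In yd: 298.879 / 0.9144 = 326.858 yd

327 yd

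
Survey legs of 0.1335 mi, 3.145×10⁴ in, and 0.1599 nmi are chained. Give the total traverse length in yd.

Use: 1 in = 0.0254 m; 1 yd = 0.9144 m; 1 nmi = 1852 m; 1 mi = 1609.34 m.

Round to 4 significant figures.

1432 yd

0.1335 mi × 1609.34 = 214.847 m
3.145×10⁴ in × 0.0254 = 798.83 m
0.1599 nmi × 1852 = 296.135 m
Combined: 214.847 + 798.83 + 296.135 = 1309.81 m
In yd: 1309.81 / 0.9144 = 1432.43 yd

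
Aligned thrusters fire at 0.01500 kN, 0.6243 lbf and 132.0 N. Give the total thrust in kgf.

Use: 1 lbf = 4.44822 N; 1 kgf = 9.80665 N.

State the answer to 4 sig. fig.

0.01500 kN × 1000 = 15 N
0.6243 lbf × 4.44822 = 2.77702 N
132.0 N (already N)
Sum: 15 + 2.77702 + 132 = 149.777 N
In kgf: 149.777 / 9.80665 = 15.273 kgf

15.27 kgf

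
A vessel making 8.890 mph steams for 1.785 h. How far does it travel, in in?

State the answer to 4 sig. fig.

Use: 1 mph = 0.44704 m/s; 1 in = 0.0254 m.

8.890 mph × 0.44704 → 3.97419 m/s
1.785 h × 3600 → 6426 s
d = v × t = 3.97419 m/s × 6426 s = 25538.1 m
25538.1 m ÷ (0.0254 m/in) = 1.00544×10⁶ in

1.005×10⁶ in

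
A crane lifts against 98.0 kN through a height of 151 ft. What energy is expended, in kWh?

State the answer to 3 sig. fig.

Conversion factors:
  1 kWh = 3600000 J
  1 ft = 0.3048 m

98.0 kN × 1000 → 98000 N
151 ft × 0.3048 → 46.0248 m
W = F × d = 98000 N × 46.0248 m = 4.51043×10⁶ J
4.51043×10⁶ J ÷ (3600000 J/kWh) = 1.2529 kWh

1.25 kWh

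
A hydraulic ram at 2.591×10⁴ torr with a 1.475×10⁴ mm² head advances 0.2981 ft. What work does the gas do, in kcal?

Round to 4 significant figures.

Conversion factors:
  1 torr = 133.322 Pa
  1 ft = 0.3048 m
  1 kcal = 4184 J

1.106 kcal

2.591×10⁴ torr → 3.45437×10⁶ Pa
1.475×10⁴ mm² → 0.01475 m²
F = P × A = 3.45437×10⁶ × 0.01475 = 50952 N
0.2981 ft → 0.0908609 m
W = F × d = 50952 × 0.0908609 = 4629.54 J
In kcal: 4629.54 / 4184 = 1.10649 kcal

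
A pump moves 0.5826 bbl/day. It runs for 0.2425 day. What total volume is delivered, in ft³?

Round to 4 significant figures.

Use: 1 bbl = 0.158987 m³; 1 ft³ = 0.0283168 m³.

0.5826 bbl/day → 1.07206×10⁻⁶ m³/s
0.2425 day → 20952 s
V = Q × t = 1.07206×10⁻⁶ × 20952 = 0.0224618 m³
In ft³: 0.0224618 / 0.0283168 = 0.793232 ft³

0.7932 ft³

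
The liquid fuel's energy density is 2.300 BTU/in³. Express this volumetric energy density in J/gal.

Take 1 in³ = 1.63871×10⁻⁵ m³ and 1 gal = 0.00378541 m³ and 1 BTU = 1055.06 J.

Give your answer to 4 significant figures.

2.300 BTU/in³ × 1055.06 J/BTU ÷ 1.63871×10⁻⁵ m³/in³ = 1.48082×10⁸ J/m³
1.48082×10⁸ J/m³ × 0.00378541 m³/gal = 560551 J/gal

5.606×10⁵ J/gal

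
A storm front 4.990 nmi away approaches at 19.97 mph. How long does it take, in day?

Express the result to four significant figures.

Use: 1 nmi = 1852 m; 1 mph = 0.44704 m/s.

4.990 nmi × 1852 = 9241.48 m
19.97 mph × 0.44704 = 8.92739 m/s
t = d / v = 9241.48 m / 8.92739 m/s = 1035.18 s
1035.18 s ÷ (86400 s/day) = 0.0119812 day

0.01198 day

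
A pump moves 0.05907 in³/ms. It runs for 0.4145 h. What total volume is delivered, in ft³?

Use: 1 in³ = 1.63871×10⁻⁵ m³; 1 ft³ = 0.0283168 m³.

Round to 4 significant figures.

0.05907 in³/ms → 9.67986×10⁻⁴ m³/s
0.4145 h → 1492.2 s
V = Q × t = 9.67986×10⁻⁴ × 1492.2 = 1.44443 m³
In ft³: 1.44443 / 0.0283168 = 51.0096 ft³

51.01 ft³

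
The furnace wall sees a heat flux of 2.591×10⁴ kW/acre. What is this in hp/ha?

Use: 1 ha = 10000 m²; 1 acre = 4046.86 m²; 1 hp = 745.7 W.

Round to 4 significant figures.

8.586×10⁴ hp/ha

2.591×10⁴ kW/acre × 1000 W/kW ÷ 4046.86 m²/acre = 6402.49 W/m²
6402.49 W/m² ÷ 745.7 W/hp × 10000 m²/ha = 85858.8 hp/ha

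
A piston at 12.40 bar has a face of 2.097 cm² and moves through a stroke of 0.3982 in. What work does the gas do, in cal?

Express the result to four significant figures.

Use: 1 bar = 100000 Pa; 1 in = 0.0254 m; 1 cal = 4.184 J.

0.6286 cal

12.40 bar → 1.24×10⁶ Pa
2.097 cm² → 2.097×10⁻⁴ m²
F = P × A = 1.24×10⁶ × 2.097×10⁻⁴ = 260.028 N
0.3982 in → 0.0101143 m
W = F × d = 260.028 × 0.0101143 = 2.63 J
In cal: 2.63 / 4.184 = 0.628585 cal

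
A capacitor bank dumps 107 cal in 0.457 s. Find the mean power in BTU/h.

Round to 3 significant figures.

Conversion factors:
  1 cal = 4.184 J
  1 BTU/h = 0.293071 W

107 cal × 4.184 = 447.688 J
P = E / t = 447.688 J / 0.457 s = 979.624 W
979.624 W ÷ (0.293071 W/BTU/h) = 3342.62 BTU/h

3340 BTU/h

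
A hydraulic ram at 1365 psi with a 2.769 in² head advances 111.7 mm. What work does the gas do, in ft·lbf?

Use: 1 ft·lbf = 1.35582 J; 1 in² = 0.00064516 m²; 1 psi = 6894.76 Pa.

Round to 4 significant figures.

1365 psi → 9.41135×10⁶ Pa
2.769 in² → 0.00178645 m²
F = P × A = 9.41135×10⁶ × 0.00178645 = 16812.9 N
111.7 mm → 0.1117 m
W = F × d = 16812.9 × 0.1117 = 1878 J
In ft·lbf: 1878 / 1.35582 = 1385.14 ft·lbf

1385 ft·lbf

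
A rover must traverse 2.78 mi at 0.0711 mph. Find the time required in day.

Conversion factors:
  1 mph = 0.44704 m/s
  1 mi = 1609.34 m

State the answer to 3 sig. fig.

1.63 day

2.78 mi × 1609.34 → 4473.97 m
0.0711 mph × 0.44704 → 0.0317845 m/s
t = d / v = 4473.97 m / 0.0317845 m/s = 140759 s
140759 s ÷ (86400 s/day) = 1.62916 day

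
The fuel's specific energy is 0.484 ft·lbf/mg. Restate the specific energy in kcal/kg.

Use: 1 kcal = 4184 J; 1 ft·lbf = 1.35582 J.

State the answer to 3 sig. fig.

157 kcal/kg

0.484 ft·lbf/mg × 1.35582 J/ft·lbf ÷ 10⁻⁶ kg/mg = 656217 J/kg
656217 J/kg ÷ 4184 J/kcal = 156.84 kcal/kg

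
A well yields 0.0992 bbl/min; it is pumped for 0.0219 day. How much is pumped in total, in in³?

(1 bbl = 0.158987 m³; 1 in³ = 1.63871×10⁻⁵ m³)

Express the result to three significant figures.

0.0992 bbl/min → 2.62859×10⁻⁴ m³/s
0.0219 day → 1892.16 s
V = Q × t = 2.62859×10⁻⁴ × 1892.16 = 0.497371 m³
In in³: 0.497371 / 1.63871×10⁻⁵ = 30351.4 in³

3.04×10⁴ in³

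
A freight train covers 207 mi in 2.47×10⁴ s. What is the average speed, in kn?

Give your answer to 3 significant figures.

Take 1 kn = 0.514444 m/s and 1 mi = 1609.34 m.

26.2 kn

207 mi × 1609.34 → 333133 m
v = d / t = 333133 m / 24700 s = 13.4872 m/s
13.4872 m/s ÷ (0.514444 m/s/kn) = 26.217 kn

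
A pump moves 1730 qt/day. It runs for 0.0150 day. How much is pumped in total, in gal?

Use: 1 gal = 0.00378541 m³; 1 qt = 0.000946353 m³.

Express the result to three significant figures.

6.49 gal

1730 qt/day → 1.8949×10⁻⁵ m³/s
0.0150 day → 1296 s
V = Q × t = 1.8949×10⁻⁵ × 1296 = 0.0245579 m³
In gal: 0.0245579 / 0.00378541 = 6.48751 gal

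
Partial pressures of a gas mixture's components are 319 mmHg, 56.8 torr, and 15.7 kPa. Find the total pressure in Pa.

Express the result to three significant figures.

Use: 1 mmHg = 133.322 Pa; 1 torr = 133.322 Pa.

6.58×10⁴ Pa

319 mmHg × 133.322 = 42529.7 Pa
56.8 torr × 133.322 = 7572.69 Pa
15.7 kPa × 1000 = 15700 Pa
Combined: 42529.7 + 7572.69 + 15700 = 65802.4 Pa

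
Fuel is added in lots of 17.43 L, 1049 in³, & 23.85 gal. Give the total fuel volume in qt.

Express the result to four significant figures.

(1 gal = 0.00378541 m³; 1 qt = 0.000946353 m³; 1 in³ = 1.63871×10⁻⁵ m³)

17.43 L × 0.001 → 0.01743 m³
1049 in³ × 1.63871×10⁻⁵ → 0.0171901 m³
23.85 gal × 0.00378541 → 0.090282 m³
Combined: 0.01743 + 0.0171901 + 0.090282 = 0.124902 m³
In qt: 0.124902 / 0.000946353 = 131.982 qt

132.0 qt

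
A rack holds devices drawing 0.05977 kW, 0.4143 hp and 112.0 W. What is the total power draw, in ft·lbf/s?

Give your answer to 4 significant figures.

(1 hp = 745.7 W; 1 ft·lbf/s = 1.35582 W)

354.6 ft·lbf/s

0.05977 kW × 1000 → 59.77 W
0.4143 hp × 745.7 → 308.944 W
112.0 W (already W)
Sum: 59.77 + 308.944 + 112 = 480.714 W
In ft·lbf/s: 480.714 / 1.35582 = 354.556 ft·lbf/s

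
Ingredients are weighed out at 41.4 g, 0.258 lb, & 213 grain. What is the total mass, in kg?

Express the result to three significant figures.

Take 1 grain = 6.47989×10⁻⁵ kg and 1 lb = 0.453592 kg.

41.4 g × 0.001 = 0.0414 kg
0.258 lb × 0.453592 = 0.117027 kg
213 grain × 6.47989×10⁻⁵ = 0.0138022 kg
Combined: 0.0414 + 0.117027 + 0.0138022 = 0.172229 kg

0.172 kg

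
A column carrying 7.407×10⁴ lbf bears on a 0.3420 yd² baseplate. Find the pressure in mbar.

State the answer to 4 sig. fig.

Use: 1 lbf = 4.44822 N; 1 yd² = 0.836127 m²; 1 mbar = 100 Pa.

7.407×10⁴ lbf × 4.44822 → 329480 N
0.3420 yd² × 0.836127 → 0.285955 m²
P = F / A = 329480 N / 0.285955 m² = 1.15221×10⁶ Pa
1.15221×10⁶ Pa ÷ (100 Pa/mbar) = 11522.1 mbar

1.152×10⁴ mbar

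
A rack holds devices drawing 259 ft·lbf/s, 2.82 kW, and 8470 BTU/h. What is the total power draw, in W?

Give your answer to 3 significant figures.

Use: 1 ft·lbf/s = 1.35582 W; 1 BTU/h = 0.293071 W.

259 ft·lbf/s × 1.35582 = 351.157 W
2.82 kW × 1000 = 2820 W
8470 BTU/h × 0.293071 = 2482.31 W
Total: 351.157 + 2820 + 2482.31 = 5653.47 W

5650 W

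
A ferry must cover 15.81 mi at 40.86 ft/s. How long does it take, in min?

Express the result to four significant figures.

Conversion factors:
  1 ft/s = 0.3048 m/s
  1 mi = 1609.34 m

34.05 min

15.81 mi × 1609.34 = 25443.7 m
40.86 ft/s × 0.3048 = 12.4541 m/s
t = d / v = 25443.7 m / 12.4541 m/s = 2043 s
2043 s ÷ (60 s/min) = 34.05 min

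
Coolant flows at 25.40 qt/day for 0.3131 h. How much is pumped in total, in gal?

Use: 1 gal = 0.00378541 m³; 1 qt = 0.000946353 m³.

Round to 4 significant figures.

0.08284 gal

25.40 qt/day → 2.7821×10⁻⁷ m³/s
0.3131 h → 1127.16 s
V = Q × t = 2.7821×10⁻⁷ × 1127.16 = 3.13587×10⁻⁴ m³
In gal: 3.13587×10⁻⁴ / 0.00378541 = 0.082841 gal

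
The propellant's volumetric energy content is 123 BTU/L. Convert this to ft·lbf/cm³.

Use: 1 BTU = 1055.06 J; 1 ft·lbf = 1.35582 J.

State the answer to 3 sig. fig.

95.7 ft·lbf/cm³

123 BTU/L × 1055.06 J/BTU ÷ 0.001 m³/L = 1.29772×10⁸ J/m³
1.29772×10⁸ J/m³ ÷ 1.35582 J/ft·lbf × 10⁻⁶ m³/cm³ = 95.7148 ft·lbf/cm³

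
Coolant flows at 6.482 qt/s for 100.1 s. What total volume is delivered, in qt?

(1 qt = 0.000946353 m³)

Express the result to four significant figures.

648.8 qt

6.482 qt/s → 0.00613426 m³/s
V = Q × t = 0.00613426 × 100.1 = 0.614039 m³
In qt: 0.614039 / 0.000946353 = 648.848 qt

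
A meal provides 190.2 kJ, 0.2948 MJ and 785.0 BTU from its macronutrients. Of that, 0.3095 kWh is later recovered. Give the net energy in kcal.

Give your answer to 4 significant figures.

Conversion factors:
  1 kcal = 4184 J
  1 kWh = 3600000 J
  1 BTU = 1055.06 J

47.57 kcal

190.2 kJ × 1000 = 190200 J
0.2948 MJ × 1000000 = 294800 J
785.0 BTU × 1055.06 = 828222 J
0.3095 kWh × 3600000 = 1.1142×10⁶ J
Net: 190200 + 294800 + 828222 − 1.1142×10⁶ = 199022 J
In kcal: 199022 / 4184 = 47.5674 kcal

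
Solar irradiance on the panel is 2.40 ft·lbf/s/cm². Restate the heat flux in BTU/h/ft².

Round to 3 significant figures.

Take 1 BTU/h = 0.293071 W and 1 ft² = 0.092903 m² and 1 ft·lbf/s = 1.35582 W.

1.03×10⁴ BTU/h/ft²

2.40 ft·lbf/s/cm² × 1.35582 W/ft·lbf/s ÷ 0.0001 m²/cm² = 32539.7 W/m²
32539.7 W/m² ÷ 0.293071 W/BTU/h × 0.092903 m²/ft² = 10315 BTU/h/ft²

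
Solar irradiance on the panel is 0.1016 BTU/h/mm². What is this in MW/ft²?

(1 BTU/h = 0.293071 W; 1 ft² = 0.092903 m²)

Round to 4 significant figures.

0.1016 BTU/h/mm² × 0.293071 W/BTU/h ÷ 10⁻⁶ m²/mm² = 29776 W/m²
29776 W/m² ÷ 1000000 W/MW × 0.092903 m²/ft² = 0.00276628 MW/ft²

0.002766 MW/ft²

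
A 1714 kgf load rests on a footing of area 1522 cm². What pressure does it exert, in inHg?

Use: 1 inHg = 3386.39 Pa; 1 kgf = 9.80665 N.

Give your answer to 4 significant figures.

1714 kgf × 9.80665 → 16808.6 N
1522 cm² × 0.0001 → 0.1522 m²
P = F / A = 16808.6 N / 0.1522 m² = 110438 Pa
110438 Pa ÷ (3386.39 Pa/inHg) = 32.6123 inHg

32.61 inHg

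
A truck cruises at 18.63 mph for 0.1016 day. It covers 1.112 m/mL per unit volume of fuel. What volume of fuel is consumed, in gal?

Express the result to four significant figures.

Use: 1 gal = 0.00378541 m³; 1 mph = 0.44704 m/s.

17.37 gal

18.63 mph → 8.32836 m/s
0.1016 day → 8778.24 s
d = v × t = 8.32836 × 8778.24 = 73108.3 m
1.112 m/mL → 1.112×10⁶ m/m³
V = d / (distance per unit fuel) = 73108.3 / 1.112×10⁶ = 0.0657449 m³
In gal: 0.0657449 / 0.00378541 = 17.368 gal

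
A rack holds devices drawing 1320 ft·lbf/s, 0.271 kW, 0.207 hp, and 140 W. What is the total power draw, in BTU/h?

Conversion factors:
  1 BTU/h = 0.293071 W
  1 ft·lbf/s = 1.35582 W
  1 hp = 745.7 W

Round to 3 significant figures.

1320 ft·lbf/s × 1.35582 = 1789.68 W
0.271 kW × 1000 = 271 W
0.207 hp × 745.7 = 154.36 W
140 W (already W)
Sum: 1789.68 + 271 + 154.36 + 140 = 2355.04 W
In BTU/h: 2355.04 / 0.293071 = 8035.73 BTU/h

8040 BTU/h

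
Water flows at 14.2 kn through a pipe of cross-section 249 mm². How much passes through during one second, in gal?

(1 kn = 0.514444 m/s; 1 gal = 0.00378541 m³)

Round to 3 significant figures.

14.2 kn × 0.514444 → 7.3051 m/s
249 mm² × 10⁻⁶ → 2.49×10⁻⁴ m²
V = v × A × t = 7.3051 m/s × 2.49×10⁻⁴ m² × 1 s = 0.00181897 m³
0.00181897 m³ ÷ (0.00378541 m³/gal) = 0.480521 gal

0.481 gal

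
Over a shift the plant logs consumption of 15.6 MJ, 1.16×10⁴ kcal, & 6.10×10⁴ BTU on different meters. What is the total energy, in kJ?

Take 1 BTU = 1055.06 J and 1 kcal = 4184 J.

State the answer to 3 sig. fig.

1.28×10⁵ kJ

15.6 MJ × 1000000 = 1.56×10⁷ J
1.16×10⁴ kcal × 4184 = 4.85344×10⁷ J
6.10×10⁴ BTU × 1055.06 = 6.43587×10⁷ J
Combined: 1.56×10⁷ + 4.85344×10⁷ + 6.43587×10⁷ = 1.28493×10⁸ J
In kJ: 1.28493×10⁸ / 1000 = 128493 kJ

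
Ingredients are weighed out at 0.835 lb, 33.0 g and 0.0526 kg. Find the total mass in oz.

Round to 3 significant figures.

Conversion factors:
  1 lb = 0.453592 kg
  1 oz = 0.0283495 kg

0.835 lb × 0.453592 → 0.378749 kg
33.0 g × 0.001 → 0.033 kg
0.0526 kg (already kg)
Sum: 0.378749 + 0.033 + 0.0526 = 0.464349 kg
In oz: 0.464349 / 0.0283495 = 16.3794 oz

16.4 oz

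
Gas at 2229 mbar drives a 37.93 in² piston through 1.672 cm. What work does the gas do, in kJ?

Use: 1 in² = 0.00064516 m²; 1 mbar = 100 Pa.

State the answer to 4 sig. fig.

0.09120 kJ

2229 mbar → 222900 Pa
37.93 in² → 0.0244709 m²
F = P × A = 222900 × 0.0244709 = 5454.56 N
1.672 cm → 0.01672 m
W = F × d = 5454.56 × 0.01672 = 91.2002 J
In kJ: 91.2002 / 1000 = 0.0912002 kJ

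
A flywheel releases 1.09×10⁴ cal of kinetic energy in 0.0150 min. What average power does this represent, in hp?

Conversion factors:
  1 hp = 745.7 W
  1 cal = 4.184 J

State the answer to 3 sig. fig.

68.0 hp

1.09×10⁴ cal × 4.184 → 45605.6 J
0.0150 min × 60 → 0.9 s
P = E / t = 45605.6 J / 0.9 s = 50672.9 W
50672.9 W ÷ (745.7 W/hp) = 67.9535 hp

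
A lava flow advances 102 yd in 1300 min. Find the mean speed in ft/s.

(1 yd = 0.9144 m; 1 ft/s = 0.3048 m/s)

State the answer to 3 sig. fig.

102 yd × 0.9144 = 93.2688 m
1300 min × 60 = 78000 s
v = d / t = 93.2688 m / 78000 s = 0.00119575 m/s
0.00119575 m/s ÷ (0.3048 m/s/ft/s) = 0.00392306 ft/s

0.00392 ft/s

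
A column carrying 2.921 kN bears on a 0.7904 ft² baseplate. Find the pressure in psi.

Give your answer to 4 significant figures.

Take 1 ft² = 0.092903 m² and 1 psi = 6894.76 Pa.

2.921 kN × 1000 = 2921 N
0.7904 ft² × 0.092903 = 0.0734305 m²
P = F / A = 2921 N / 0.0734305 m² = 39779.1 Pa
39779.1 Pa ÷ (6894.76 Pa/psi) = 5.76947 psi

5.769 psi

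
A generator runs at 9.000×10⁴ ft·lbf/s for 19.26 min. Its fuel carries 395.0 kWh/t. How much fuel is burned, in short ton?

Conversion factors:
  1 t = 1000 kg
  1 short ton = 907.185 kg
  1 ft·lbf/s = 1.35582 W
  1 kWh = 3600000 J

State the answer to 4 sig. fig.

0.1093 short ton

9.000×10⁴ ft·lbf/s → 122024 W
19.26 min → 1155.6 s
E = P × t = 122024 × 1155.6 = 1.41011×10⁸ J
395.0 kWh/t → 1.422×10⁶ J/kg
m = E / e_s = 1.41011×10⁸ / 1.422×10⁶ = 99.1639 kg
In short ton: 99.1639 / 907.185 = 0.109309 short ton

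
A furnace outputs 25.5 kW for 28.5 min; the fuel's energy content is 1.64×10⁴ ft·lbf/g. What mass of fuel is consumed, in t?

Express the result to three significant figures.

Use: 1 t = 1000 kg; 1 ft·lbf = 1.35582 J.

25.5 kW → 25500 W
28.5 min → 1710 s
E = P × t = 25500 × 1710 = 4.3605×10⁷ J
1.64×10⁴ ft·lbf/g → 2.22354×10⁷ J/kg
m = E / e_s = 4.3605×10⁷ / 2.22354×10⁷ = 1.96106 kg
In t: 1.96106 / 1000 = 0.00196106 t

0.00196 t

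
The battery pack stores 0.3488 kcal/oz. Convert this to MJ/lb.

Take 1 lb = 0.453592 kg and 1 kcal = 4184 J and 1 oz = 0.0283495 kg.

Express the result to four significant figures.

0.3488 kcal/oz × 4184 J/kcal ÷ 0.0283495 kg/oz = 51478.1 J/kg
51478.1 J/kg ÷ 1000000 J/MJ × 0.453592 kg/lb = 0.0233501 MJ/lb

0.02335 MJ/lb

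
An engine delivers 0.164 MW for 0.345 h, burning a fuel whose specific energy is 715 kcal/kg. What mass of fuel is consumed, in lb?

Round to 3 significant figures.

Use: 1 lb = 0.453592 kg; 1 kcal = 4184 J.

0.164 MW → 164000 W
0.345 h → 1242 s
E = P × t = 164000 × 1242 = 2.03688×10⁸ J
715 kcal/kg → 2.99156×10⁶ J/kg
m = E / e_s = 2.03688×10⁸ / 2.99156×10⁶ = 68.0876 kg
In lb: 68.0876 / 0.453592 = 150.108 lb

150 lb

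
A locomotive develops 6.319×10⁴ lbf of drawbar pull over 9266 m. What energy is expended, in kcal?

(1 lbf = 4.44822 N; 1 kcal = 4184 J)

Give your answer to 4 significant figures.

6.225×10⁵ kcal

6.319×10⁴ lbf × 4.44822 → 281083 N
W = F × d = 281083 N × 9266 m = 2.60452×10⁹ J
2.60452×10⁹ J ÷ (4184 J/kcal) = 622495 kcal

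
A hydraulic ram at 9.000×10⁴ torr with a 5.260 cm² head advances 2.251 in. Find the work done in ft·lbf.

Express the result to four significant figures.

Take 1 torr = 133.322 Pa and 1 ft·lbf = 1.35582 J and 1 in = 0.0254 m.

9.000×10⁴ torr → 1.1999×10⁷ Pa
5.260 cm² → 5.26×10⁻⁴ m²
F = P × A = 1.1999×10⁷ × 5.26×10⁻⁴ = 6311.47 N
2.251 in → 0.0571754 m
W = F × d = 6311.47 × 0.0571754 = 360.861 J
In ft·lbf: 360.861 / 1.35582 = 266.157 ft·lbf

266.2 ft·lbf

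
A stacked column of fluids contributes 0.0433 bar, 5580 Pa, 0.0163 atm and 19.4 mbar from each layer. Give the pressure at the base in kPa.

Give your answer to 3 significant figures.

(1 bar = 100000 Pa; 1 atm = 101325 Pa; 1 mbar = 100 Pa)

0.0433 bar × 100000 → 4330 Pa
5580 Pa (already Pa)
0.0163 atm × 101325 → 1651.6 Pa
19.4 mbar × 100 → 1940 Pa
Sum: 4330 + 5580 + 1651.6 + 1940 = 13501.6 Pa
In kPa: 13501.6 / 1000 = 13.5016 kPa

13.5 kPa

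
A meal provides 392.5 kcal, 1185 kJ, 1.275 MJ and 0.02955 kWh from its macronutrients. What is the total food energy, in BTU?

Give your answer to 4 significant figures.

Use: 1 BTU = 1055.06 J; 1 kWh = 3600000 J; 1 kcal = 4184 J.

3989 BTU

392.5 kcal × 4184 = 1.64222×10⁶ J
1185 kJ × 1000 = 1.185×10⁶ J
1.275 MJ × 1000000 = 1.275×10⁶ J
0.02955 kWh × 3600000 = 106380 J
Combined: 1.64222×10⁶ + 1.185×10⁶ + 1.275×10⁶ + 106380 = 4.2086×10⁶ J
In BTU: 4.2086×10⁶ / 1055.06 = 3988.97 BTU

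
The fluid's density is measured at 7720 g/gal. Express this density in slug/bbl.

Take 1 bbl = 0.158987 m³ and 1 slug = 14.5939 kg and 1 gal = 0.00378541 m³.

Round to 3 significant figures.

7720 g/gal × 0.001 kg/g ÷ 0.00378541 m³/gal = 2039.41 kg/m³
2039.41 kg/m³ ÷ 14.5939 kg/slug × 0.158987 m³/bbl = 22.2175 slug/bbl

22.2 slug/bbl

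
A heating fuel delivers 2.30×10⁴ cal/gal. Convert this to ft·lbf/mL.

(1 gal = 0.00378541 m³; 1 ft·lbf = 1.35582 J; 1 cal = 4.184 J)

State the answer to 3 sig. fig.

2.30×10⁴ cal/gal × 4.184 J/cal ÷ 0.00378541 m³/gal = 2.54218×10⁷ J/m³
2.54218×10⁷ J/m³ ÷ 1.35582 J/ft·lbf × 10⁻⁶ m³/mL = 18.7501 ft·lbf/mL

18.8 ft·lbf/mL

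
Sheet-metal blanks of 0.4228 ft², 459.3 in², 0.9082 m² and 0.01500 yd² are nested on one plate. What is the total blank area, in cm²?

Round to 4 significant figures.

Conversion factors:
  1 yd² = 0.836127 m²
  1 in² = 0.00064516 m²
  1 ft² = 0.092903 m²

0.4228 ft² × 0.092903 → 0.0392794 m²
459.3 in² × 0.00064516 → 0.296322 m²
0.9082 m² (already m²)
0.01500 yd² × 0.836127 → 0.0125419 m²
Combined: 0.0392794 + 0.296322 + 0.9082 + 0.0125419 = 1.25634 m²
In cm²: 1.25634 / 0.0001 = 12563.4 cm²

1.256×10⁴ cm²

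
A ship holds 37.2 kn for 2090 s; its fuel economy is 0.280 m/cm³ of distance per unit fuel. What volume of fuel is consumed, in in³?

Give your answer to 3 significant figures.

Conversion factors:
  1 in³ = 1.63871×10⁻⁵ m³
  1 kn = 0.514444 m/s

37.2 kn → 19.1373 m/s
d = v × t = 19.1373 × 2090 = 39997 m
0.280 m/cm³ → 280000 m/m³
V = d / (distance per unit fuel) = 39997 / 280000 = 0.142846 m³
In in³: 0.142846 / 1.63871×10⁻⁵ = 8716.98 in³

8720 in³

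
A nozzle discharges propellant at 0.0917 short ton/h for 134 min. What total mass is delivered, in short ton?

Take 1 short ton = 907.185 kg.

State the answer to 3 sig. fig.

0.0917 short ton/h → 0.023108 kg/s
134 min → 8040 s
m = ṁ × t = 0.023108 × 8040 = 185.788 kg
In short ton: 185.788 / 907.185 = 0.204796 short ton

0.205 short ton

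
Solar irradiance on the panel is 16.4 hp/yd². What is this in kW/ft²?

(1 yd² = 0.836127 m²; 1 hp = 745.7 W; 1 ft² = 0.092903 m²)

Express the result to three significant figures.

16.4 hp/yd² × 745.7 W/hp ÷ 0.836127 m²/yd² = 14626.3 W/m²
14626.3 W/m² ÷ 1000 W/kW × 0.092903 m²/ft² = 1.35883 kW/ft²

1.36 kW/ft²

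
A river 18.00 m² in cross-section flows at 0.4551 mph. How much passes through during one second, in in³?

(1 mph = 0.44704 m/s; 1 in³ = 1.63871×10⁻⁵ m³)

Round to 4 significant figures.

0.4551 mph × 0.44704 = 0.203448 m/s
V = v × A × t = 0.203448 m/s × 18 m² × 1 s = 3.66206 m³
3.66206 m³ ÷ (1.63871×10⁻⁵ m³/in³) = 223472 in³

2.235×10⁵ in³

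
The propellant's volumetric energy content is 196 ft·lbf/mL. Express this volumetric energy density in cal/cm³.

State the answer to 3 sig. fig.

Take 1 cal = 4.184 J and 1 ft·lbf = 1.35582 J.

196 ft·lbf/mL × 1.35582 J/ft·lbf ÷ 10⁻⁶ m³/mL = 2.65741×10⁸ J/m³
2.65741×10⁸ J/m³ ÷ 4.184 J/cal × 10⁻⁶ m³/cm³ = 63.5136 cal/cm³

63.5 cal/cm³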